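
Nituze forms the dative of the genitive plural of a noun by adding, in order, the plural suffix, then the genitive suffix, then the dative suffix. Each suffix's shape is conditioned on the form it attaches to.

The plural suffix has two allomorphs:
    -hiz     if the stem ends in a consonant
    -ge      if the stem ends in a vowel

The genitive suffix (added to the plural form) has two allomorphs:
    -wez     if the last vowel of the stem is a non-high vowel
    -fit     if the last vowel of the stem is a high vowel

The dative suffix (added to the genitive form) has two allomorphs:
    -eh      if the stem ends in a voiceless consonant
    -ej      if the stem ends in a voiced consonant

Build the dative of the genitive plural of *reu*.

reugewezej

The final sound of *reu* is /u/, which is a vowel, so the plural suffix is -ge, giving *reuge*.
The plural form *reuge*: last vowel = /e/, a non-high vowel → -wez → *reugewez*.
The genitive form *reugewez*: final consonant = /z/, voiced → -ej → *reugewezej*.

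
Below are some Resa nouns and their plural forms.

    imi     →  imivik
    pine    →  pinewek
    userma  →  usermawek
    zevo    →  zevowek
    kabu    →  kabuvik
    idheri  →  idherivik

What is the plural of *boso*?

The suffix is conditioned by the last vowel: -vik when the last vowel of the stem is a high vowel (*imi*, *kabu*, *idheri*); -wek when the last vowel of the stem is a non-high vowel (*pine*, *userma*, *zevo*).
*boso*: last vowel = /o/, a non-high vowel → -wek → *bosowek*.

bosowek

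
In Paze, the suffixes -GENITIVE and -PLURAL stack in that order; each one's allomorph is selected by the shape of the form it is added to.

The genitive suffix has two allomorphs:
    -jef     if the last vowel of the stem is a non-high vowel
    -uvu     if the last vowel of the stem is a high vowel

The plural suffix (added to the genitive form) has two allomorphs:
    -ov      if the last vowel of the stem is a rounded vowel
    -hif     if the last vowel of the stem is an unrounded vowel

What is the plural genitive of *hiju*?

The last vowel of *hiju* is /u/, which is a high vowel, so the genitive suffix is -uvu, giving *hijuuvu*.
Since the last vowel of the genitive form *hijuuvu* is /u/ (a rounded vowel), it takes -ov, giving *hijuuvuov*.

hijuuvuov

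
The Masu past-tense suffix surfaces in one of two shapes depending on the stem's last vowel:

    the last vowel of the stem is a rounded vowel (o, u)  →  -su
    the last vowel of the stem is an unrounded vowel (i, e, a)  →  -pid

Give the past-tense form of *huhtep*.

Since the last vowel of *huhtep* is /e/ (an unrounded vowel), it takes -pid, giving *huhteppid*.

huhteppid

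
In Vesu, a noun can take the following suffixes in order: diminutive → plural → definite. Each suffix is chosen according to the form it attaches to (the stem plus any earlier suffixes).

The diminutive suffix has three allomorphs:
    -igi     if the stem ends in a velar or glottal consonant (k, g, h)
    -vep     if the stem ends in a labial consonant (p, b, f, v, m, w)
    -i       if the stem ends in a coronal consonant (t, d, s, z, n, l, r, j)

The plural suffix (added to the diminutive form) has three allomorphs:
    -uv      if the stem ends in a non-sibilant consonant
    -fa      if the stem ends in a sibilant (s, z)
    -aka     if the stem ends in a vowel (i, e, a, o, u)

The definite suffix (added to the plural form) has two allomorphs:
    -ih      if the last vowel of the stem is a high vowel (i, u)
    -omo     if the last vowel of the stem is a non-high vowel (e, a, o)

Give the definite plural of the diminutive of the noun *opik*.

opikigiakaomo

The final consonant of *opik* is /k/, which is velar/glottal, so the diminutive suffix is -igi, giving *opikigi*.
The diminutive form *opikigi* — final sound /i/ (a vowel) → -aka → *opikigiaka*.
The plural form *opikigiaka*: last vowel = /a/, a non-high vowel → -omo → *opikigiakaomo*.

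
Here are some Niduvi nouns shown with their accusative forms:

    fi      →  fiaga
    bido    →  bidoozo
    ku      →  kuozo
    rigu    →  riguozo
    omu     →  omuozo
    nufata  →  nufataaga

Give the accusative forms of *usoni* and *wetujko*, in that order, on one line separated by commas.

The pattern is rounding harmony: -ozo when the last vowel of the stem is a rounded vowel (*bido*, *ku*, *rigu*, *omu*); -aga when the last vowel of the stem is an unrounded vowel (*fi*, *nufata*).
The last vowel of *usoni* is /i/, which is an unrounded vowel, so the suffix is -aga, giving *usoniaga*.
*wetujko* — last vowel /o/ (a rounded vowel) → -ozo → *wetujkoozo*.

usoniaga, wetujkoozo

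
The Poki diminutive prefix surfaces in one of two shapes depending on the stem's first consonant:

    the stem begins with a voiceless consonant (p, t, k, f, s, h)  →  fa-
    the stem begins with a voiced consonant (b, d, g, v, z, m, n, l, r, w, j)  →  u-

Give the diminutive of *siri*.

fasiri

*siri* — first consonant /s/ (voiceless) → fa- → *fasiri*.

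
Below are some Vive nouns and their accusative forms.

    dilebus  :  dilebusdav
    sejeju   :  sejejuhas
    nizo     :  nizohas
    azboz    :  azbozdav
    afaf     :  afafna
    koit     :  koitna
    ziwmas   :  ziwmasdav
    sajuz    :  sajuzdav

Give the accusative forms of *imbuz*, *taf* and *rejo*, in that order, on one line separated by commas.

The suffix is conditioned by the final sound: -dav when the stem ends in a sibilant (*dilebus*, *azboz*, *ziwmas*, *sajuz*); -na when the stem ends in a non-sibilant consonant (*afaf*, *koit*); -has when the stem ends in a vowel (*sejeju*, *nizo*).
The final sound of *imbuz* is /z/, which is a sibilant, so the suffix is -dav, giving *imbuzdav*.
The final sound of *taf* is /f/, which is a non-sibilant consonant, so the suffix is -na, giving *tafna*.
Since the final sound of *rejo* is /o/ (a vowel), it takes -has, giving *rejohas*.

imbuzdav, tafna, rejohas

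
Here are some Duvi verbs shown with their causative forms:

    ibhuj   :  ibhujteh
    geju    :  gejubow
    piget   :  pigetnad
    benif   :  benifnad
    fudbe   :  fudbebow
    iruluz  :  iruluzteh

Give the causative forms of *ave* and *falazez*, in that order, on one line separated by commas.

avebow, falazezteh

Looking at the final sound of each stem: -nad when the stem ends in a voiceless consonant (*piget*, *benif*); -teh when the stem ends in a voiced consonant (*ibhuj*, *iruluz*); -bow when the stem ends in a vowel (*geju*, *fudbe*).
*ave*: final sound = /e/, a vowel → -bow → *avebow*.
Since the final sound of *falazez* is /z/ (a voiced consonant), it takes -teh, giving *falazezteh*.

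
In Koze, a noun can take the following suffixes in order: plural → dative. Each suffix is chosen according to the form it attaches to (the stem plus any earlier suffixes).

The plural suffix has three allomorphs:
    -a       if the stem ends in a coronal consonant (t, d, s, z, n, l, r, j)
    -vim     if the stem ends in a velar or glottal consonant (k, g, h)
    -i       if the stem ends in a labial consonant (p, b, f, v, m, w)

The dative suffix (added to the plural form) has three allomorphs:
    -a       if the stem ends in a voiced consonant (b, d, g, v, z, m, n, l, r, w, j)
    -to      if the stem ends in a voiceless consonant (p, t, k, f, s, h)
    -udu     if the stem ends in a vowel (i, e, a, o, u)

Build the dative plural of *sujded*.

sujdedaudu

*sujded* — final consonant /d/ (coronal) → -a → *sujdeda*.
The plural form *sujdeda*: final sound = /a/, a vowel → -udu → *sujdedaudu*.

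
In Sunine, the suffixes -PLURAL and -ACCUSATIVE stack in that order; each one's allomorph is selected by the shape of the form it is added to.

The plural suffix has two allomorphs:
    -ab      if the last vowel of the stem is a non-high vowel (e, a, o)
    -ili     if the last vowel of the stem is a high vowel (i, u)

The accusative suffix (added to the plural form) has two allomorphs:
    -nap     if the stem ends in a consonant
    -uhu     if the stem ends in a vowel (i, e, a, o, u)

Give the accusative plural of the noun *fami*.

Since the last vowel of *fami* is /i/ (a high vowel), it takes -ili, giving *famiili*.
Since the final sound of the plural form *famiili* is /i/ (a vowel), it takes -uhu, giving *famiiliuhu*.

famiiliuhu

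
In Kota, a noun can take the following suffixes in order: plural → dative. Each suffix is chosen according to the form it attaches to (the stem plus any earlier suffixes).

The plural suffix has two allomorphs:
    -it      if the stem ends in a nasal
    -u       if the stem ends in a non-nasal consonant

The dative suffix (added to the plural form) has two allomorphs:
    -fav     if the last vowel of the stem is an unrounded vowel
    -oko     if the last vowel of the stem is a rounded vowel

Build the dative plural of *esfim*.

*esfim* — final consonant /m/ (a nasal) → -it → *esfimit*.
The last vowel of the plural form *esfimit* is /i/, which is an unrounded vowel, so the dative suffix is -fav, giving *esfimitfav*.

esfimitfav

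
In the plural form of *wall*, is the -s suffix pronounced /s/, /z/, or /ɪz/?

/z/

The stem *wall* ends in a voiced non-sibilant sound.
The plural suffix surfaces as /ɪz/ after sibilants, /s/ after other voiceless consonants, and /z/ after other voiced sounds.
So the plural -s on *wall* is pronounced /z/.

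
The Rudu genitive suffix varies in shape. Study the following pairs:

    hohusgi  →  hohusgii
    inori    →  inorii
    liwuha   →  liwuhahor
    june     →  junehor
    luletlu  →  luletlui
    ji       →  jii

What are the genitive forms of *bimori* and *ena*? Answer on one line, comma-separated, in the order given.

bimorii, enahor

The suffix is conditioned by the last vowel: -i when the last vowel of the stem is a high vowel (*hohusgi*, *inori*, *luletlu*, *ji*); -hor when the last vowel of the stem is a non-high vowel (*liwuha*, *june*).
Since the last vowel of *bimori* is /i/ (a high vowel), it takes -i, giving *bimorii*.
*ena* — last vowel /a/ (a non-high vowel) → -hor → *enahor*.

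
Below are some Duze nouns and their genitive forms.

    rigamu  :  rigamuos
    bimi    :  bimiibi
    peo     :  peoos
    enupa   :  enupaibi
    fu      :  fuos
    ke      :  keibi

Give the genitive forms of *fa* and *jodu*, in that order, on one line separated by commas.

The suffix is conditioned by the last vowel: -os when the last vowel of the stem is a rounded vowel (*rigamu*, *peo*, *fu*); -ibi when the last vowel of the stem is an unrounded vowel (*bimi*, *enupa*, *ke*).
The last vowel of *fa* is /a/, which is an unrounded vowel, so the suffix is -ibi, giving *faibi*.
The last vowel of *jodu* is /u/, which is a rounded vowel, so the suffix is -os, giving *joduos*.

faibi, joduos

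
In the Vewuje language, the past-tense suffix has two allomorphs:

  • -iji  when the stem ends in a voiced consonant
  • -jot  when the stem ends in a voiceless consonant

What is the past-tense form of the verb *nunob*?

nunobiji

*nunob* — final consonant /b/ (voiced) → -iji → *nunobiji*.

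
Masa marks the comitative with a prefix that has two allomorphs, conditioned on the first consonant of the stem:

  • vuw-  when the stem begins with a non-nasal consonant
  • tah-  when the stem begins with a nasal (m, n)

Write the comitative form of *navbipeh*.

The first consonant of *navbipeh* is /n/, which is a nasal, so the prefix is tah-, giving *tahnavbipeh*.

tahnavbipeh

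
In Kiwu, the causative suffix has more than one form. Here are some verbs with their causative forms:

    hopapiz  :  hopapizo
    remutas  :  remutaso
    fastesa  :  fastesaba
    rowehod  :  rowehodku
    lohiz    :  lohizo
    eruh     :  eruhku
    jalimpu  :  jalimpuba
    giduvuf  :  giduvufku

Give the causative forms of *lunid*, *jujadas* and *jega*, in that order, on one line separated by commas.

The pattern is sibilance of the final sound: -o when the stem ends in a sibilant (*hopapiz*, *remutas*, *lohiz*); -ku when the stem ends in a non-sibilant consonant (*rowehod*, *eruh*, *giduvuf*); -ba when the stem ends in a vowel (*fastesa*, *jalimpu*).
*lunid*: final sound = /d/, a non-sibilant consonant → -ku → *lunidku*.
The final sound of *jujadas* is /s/, which is a sibilant, so the suffix is -o, giving *jujadaso*.
*jega* — final sound /a/ (a vowel) → -ba → *jegaba*.

lunidku, jujadaso, jegaba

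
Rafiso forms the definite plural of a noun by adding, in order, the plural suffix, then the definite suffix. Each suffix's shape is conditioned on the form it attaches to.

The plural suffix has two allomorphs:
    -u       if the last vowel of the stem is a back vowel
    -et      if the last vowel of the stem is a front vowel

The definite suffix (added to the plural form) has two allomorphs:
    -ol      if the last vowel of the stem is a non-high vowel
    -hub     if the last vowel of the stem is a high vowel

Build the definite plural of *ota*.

otauhub

The last vowel of *ota* is /a/, which is a back vowel, so the plural suffix is -u, giving *otau*.
The last vowel of the plural form *otau* is /u/, which is a high vowel, so the definite suffix is -hub, giving *otauhub*.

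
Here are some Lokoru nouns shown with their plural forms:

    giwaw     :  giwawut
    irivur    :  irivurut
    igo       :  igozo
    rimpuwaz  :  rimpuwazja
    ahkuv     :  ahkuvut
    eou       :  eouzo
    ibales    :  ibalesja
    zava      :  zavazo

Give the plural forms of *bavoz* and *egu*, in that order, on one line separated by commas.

The pattern is sibilance of the final sound: -ja when the stem ends in a sibilant (*rimpuwaz*, *ibales*); -ut when the stem ends in a non-sibilant consonant (*giwaw*, *irivur*, *ahkuv*); -zo when the stem ends in a vowel (*igo*, *eou*, *zava*).
Since the final sound of *bavoz* is /z/ (a sibilant), it takes -ja, giving *bavozja*.
*egu*: final sound = /u/, a vowel → -zo → *eguzo*.

bavozja, eguzo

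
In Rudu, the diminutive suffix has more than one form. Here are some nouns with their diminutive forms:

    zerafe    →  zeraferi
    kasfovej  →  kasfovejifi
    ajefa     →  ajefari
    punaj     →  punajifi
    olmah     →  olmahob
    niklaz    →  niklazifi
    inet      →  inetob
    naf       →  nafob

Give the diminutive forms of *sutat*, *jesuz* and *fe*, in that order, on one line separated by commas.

The pattern is voicing of the final sound: -ob when the stem ends in a voiceless consonant (*olmah*, *inet*, *naf*); -ifi when the stem ends in a voiced consonant (*kasfovej*, *punaj*, *niklaz*); -ri when the stem ends in a vowel (*zerafe*, *ajefa*).
*sutat* — final sound /t/ (a voiceless consonant) → -ob → *sutatob*.
*jesuz* — final sound /z/ (a voiced consonant) → -ifi → *jesuzifi*.
Since the final sound of *fe* is /e/ (a vowel), it takes -ri, giving *feri*.

sutatob, jesuzifi, feri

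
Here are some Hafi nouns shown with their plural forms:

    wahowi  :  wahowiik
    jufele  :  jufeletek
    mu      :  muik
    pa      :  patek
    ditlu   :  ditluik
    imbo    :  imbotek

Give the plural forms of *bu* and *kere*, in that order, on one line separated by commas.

The alternation tracks the last vowel of the stem — -ik when the last vowel of the stem is a high vowel (*wahowi*, *mu*, *ditlu*); -tek when the last vowel of the stem is a non-high vowel (*jufele*, *pa*, *imbo*).
Since the last vowel of *bu* is /u/ (a high vowel), it takes -ik, giving *buik*.
*kere* — last vowel /e/ (a non-high vowel) → -tek → *keretek*.

buik, keretek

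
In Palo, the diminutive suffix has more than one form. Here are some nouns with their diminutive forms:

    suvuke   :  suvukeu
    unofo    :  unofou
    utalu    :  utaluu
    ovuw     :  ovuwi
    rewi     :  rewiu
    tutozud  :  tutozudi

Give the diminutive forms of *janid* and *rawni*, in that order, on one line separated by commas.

janidi, rawniu

The pattern is consonant vs. vowel: -i when the stem ends in a consonant (*ovuw*, *tutozud*); -u when the stem ends in a vowel (*suvuke*, *unofo*, *utalu*, *rewi*).
Since the final sound of *janid* is /d/ (a consonant), it takes -i, giving *janidi*.
*rawni* — final sound /i/ (a vowel) → -u → *rawniu*.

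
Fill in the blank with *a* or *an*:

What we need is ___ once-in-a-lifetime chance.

The indefinite article is chosen by the initial *sound* of the following word, not its spelling.
*once-in-a-lifetime* begins with the sound /wʌ/ (*once* pronounced with initial /w/) — a consonant sound.
So the article is *a*: What we need is a once-in-a-lifetime chance.

a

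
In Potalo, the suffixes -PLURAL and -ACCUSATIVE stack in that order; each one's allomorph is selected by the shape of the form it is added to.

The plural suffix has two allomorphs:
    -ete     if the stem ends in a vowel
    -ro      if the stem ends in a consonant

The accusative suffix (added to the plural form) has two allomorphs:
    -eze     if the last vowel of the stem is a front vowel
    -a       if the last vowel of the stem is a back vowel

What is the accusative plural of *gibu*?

Since the final sound of *gibu* is /u/ (a vowel), it takes -ete, giving *gibuete*.
The last vowel of the plural form *gibuete* is /e/, which is a front vowel, so the accusative suffix is -eze, giving *gibueteeze*.

gibueteeze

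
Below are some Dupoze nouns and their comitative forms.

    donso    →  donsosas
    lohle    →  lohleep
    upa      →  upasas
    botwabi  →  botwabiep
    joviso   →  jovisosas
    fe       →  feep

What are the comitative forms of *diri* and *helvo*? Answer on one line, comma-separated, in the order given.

diriep, helvosas

The pattern is front/back vowel harmony: -ep when the last vowel of the stem is a front vowel (*lohle*, *botwabi*, *fe*); -sas when the last vowel of the stem is a back vowel (*donso*, *upa*, *joviso*).
*diri* — last vowel /i/ (a front vowel) → -ep → *diriep*.
The last vowel of *helvo* is /o/, which is a back vowel, so the suffix is -sas, giving *helvosas*.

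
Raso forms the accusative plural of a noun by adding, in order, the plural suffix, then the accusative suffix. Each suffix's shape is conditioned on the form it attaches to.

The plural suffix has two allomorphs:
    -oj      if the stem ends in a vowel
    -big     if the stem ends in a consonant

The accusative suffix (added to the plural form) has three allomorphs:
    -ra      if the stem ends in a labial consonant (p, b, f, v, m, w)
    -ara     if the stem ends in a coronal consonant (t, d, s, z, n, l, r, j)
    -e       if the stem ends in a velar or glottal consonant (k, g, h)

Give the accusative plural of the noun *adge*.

Since the final sound of *adge* is /e/ (a vowel), it takes -oj, giving *adgeoj*.
The plural form *adgeoj* — final consonant /j/ (coronal) → -ara → *adgeojara*.

adgeojara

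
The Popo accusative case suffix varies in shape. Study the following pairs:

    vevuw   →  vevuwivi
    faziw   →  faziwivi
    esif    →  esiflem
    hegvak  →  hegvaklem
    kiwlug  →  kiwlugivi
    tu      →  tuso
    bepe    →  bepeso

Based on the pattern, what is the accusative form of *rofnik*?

The alternation tracks the final sound of the stem — -lem when the stem ends in a voiceless consonant (*esif*, *hegvak*); -ivi when the stem ends in a voiced consonant (*vevuw*, *faziw*, *kiwlug*); -so when the stem ends in a vowel (*tu*, *bepe*).
*rofnik* — final sound /k/ (a voiceless consonant) → -lem → *rofniklem*.

rofniklem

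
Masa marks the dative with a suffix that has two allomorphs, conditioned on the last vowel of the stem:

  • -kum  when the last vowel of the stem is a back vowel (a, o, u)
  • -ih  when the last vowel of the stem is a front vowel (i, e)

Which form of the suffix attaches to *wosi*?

-ih

The last vowel of *wosi* is /i/, which is a front vowel, so the suffix is -ih.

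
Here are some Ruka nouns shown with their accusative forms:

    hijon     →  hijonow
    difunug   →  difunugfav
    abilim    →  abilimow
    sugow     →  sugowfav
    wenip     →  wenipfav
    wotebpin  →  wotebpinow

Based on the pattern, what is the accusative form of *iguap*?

iguapfav

The alternation tracks the final consonant of the stem — -ow when the stem ends in a nasal (*hijon*, *abilim*, *wotebpin*); -fav when the stem ends in a non-nasal consonant (*difunug*, *sugow*, *wenip*).
*iguap* — final consonant /p/ (non-nasal) → -fav → *iguapfav*.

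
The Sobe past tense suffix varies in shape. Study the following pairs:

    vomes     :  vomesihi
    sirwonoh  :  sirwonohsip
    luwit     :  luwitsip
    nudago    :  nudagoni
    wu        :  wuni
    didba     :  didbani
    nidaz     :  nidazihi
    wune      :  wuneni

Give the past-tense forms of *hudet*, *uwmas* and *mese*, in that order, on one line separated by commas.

The suffix is conditioned by the final sound: -ihi when the stem ends in a sibilant (*vomes*, *nidaz*); -sip when the stem ends in a non-sibilant consonant (*sirwonoh*, *luwit*); -ni when the stem ends in a vowel (*nudago*, *wu*, *didba*, *wune*).
*hudet* — final sound /t/ (a non-sibilant consonant) → -sip → *hudetsip*.
*uwmas*: final sound = /s/, a sibilant → -ihi → *uwmasihi*.
The final sound of *mese* is /e/, which is a vowel, so the suffix is -ni, giving *meseni*.

hudetsip, uwmasihi, meseni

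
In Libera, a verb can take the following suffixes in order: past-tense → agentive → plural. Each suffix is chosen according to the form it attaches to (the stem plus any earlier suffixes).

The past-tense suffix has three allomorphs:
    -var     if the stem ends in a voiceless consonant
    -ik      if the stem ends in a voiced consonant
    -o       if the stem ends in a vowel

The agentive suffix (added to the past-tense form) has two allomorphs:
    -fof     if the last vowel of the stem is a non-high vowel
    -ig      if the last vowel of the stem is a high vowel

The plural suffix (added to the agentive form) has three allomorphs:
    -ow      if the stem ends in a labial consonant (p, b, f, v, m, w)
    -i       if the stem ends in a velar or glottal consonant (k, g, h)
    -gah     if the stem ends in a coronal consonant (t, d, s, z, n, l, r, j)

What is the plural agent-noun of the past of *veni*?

The final sound of *veni* is /i/, which is a vowel, so the past-tense suffix is -o, giving *venio*.
The past-tense form *venio* — last vowel /o/ (a non-high vowel) → -fof → *veniofof*.
The final consonant of the agentive form *veniofof* is /f/, which is labial, so the plural suffix is -ow, giving *veniofofow*.

veniofofow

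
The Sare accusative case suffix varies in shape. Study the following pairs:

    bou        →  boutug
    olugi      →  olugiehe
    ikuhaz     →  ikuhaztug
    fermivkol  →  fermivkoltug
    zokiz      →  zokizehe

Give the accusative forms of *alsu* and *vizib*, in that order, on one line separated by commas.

alsutug, vizibehe

The pattern is front/back vowel harmony: -ehe when the last vowel of the stem is a front vowel (*olugi*, *zokiz*); -tug when the last vowel of the stem is a back vowel (*bou*, *ikuhaz*, *fermivkol*).
*alsu* — last vowel /u/ (a back vowel) → -tug → *alsutug*.
The last vowel of *vizib* is /i/, which is a front vowel, so the suffix is -ehe, giving *vizibehe*.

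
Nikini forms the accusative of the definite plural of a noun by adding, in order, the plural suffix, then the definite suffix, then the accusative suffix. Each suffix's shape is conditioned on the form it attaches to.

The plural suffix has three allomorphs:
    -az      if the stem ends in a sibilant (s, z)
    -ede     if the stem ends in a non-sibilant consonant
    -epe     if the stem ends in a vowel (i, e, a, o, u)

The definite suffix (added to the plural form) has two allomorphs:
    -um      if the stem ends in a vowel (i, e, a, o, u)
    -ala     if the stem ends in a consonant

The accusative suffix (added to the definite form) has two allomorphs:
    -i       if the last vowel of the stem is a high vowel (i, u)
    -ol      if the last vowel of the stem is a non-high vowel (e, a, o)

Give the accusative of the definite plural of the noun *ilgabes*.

*ilgabes* — final sound /s/ (a sibilant) → -az → *ilgabesaz*.
The plural form *ilgabesaz*: final sound = /z/, a consonant → -ala → *ilgabesazala*.
Since the last vowel of the definite form *ilgabesazala* is /a/ (a non-high vowel), it takes -ol, giving *ilgabesazalaol*.

ilgabesazalaol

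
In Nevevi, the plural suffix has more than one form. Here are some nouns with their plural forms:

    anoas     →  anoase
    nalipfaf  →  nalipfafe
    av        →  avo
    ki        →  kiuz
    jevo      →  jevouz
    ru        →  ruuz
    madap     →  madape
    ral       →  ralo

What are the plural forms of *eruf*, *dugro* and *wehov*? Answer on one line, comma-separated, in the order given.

erufe, dugrouz, wehovo

The pattern is voicing of the final sound: -e when the stem ends in a voiceless consonant (*anoas*, *nalipfaf*, *madap*); -o when the stem ends in a voiced consonant (*av*, *ral*); -uz when the stem ends in a vowel (*ki*, *jevo*, *ru*).
*eruf* — final sound /f/ (a voiceless consonant) → -e → *erufe*.
Since the final sound of *dugro* is /o/ (a vowel), it takes -uz, giving *dugrouz*.
*wehov* — final sound /v/ (a voiced consonant) → -o → *wehovo*.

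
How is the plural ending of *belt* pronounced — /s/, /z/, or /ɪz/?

The stem *belt* ends in a voiceless non-sibilant consonant.
The plural suffix surfaces as /ɪz/ after sibilants, /s/ after other voiceless consonants, and /z/ after other voiced sounds.
So the plural -s on *belt* is pronounced /s/.

/s/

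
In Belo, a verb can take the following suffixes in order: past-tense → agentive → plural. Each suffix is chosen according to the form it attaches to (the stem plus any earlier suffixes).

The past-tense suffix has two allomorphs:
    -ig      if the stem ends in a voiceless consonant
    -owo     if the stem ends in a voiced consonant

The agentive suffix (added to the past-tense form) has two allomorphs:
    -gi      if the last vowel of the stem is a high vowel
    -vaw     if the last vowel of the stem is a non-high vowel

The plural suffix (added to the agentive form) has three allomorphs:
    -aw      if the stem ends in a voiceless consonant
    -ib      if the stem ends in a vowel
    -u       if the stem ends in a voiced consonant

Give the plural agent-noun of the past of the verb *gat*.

gatiggiib

*gat* — final consonant /t/ (voiceless) → -ig → *gatig*.
The past-tense form *gatig* — last vowel /i/ (a high vowel) → -gi → *gatiggi*.
The agentive form *gatiggi* — final sound /i/ (a vowel) → -ib → *gatiggiib*.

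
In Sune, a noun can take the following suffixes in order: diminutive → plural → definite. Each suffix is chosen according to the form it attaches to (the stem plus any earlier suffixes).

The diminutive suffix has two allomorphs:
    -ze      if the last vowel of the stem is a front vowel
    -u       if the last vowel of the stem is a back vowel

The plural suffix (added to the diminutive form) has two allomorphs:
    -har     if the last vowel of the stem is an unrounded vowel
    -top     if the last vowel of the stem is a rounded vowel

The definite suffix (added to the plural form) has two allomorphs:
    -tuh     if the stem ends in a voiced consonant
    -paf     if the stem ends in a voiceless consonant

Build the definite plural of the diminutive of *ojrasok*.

ojrasokutoppaf

*ojrasok*: last vowel = /o/, a back vowel → -u → *ojrasoku*.
The diminutive form *ojrasoku*: last vowel = /u/, a rounded vowel → -top → *ojrasokutop*.
The plural form *ojrasokutop*: final consonant = /p/, voiceless → -paf → *ojrasokutoppaf*.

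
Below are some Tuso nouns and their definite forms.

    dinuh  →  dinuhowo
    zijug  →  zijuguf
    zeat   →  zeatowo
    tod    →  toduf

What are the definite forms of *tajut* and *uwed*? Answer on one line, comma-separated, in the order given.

Looking at the final consonant of each stem: -owo when the stem ends in a voiceless consonant (*dinuh*, *zeat*); -uf when the stem ends in a voiced consonant (*zijug*, *tod*).
The final consonant of *tajut* is /t/, which is voiceless, so the suffix is -owo, giving *tajutowo*.
*uwed*: final consonant = /d/, voiced → -uf → *uweduf*.

tajutowo, uweduf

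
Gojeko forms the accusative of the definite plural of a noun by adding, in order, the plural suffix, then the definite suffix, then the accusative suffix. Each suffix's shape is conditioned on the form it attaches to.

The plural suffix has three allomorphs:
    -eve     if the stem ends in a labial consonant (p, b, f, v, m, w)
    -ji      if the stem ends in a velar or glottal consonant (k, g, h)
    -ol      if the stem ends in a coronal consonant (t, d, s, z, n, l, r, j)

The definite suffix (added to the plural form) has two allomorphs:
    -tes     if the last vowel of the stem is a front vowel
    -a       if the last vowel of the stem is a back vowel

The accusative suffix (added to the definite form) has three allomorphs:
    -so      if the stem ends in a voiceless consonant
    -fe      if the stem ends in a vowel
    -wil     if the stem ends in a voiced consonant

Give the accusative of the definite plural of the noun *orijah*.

orijahjitesso

The final consonant of *orijah* is /h/, which is velar/glottal, so the plural suffix is -ji, giving *orijahji*.
The last vowel of the plural form *orijahji* is /i/, which is a front vowel, so the definite suffix is -tes, giving *orijahjites*.
Since the final sound of the definite form *orijahjites* is /s/ (a voiceless consonant), it takes -so, giving *orijahjitesso*.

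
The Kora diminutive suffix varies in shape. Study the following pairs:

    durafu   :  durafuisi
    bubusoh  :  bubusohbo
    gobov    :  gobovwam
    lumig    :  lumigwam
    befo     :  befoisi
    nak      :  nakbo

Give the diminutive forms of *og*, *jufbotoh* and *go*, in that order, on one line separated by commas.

ogwam, jufbotohbo, goisi

The pattern is voicing of the final sound: -bo when the stem ends in a voiceless consonant (*bubusoh*, *nak*); -wam when the stem ends in a voiced consonant (*gobov*, *lumig*); -isi when the stem ends in a vowel (*durafu*, *befo*).
Since the final sound of *og* is /g/ (a voiced consonant), it takes -wam, giving *ogwam*.
Since the final sound of *jufbotoh* is /h/ (a voiceless consonant), it takes -bo, giving *jufbotohbo*.
The final sound of *go* is /o/, which is a vowel, so the suffix is -isi, giving *goisi*.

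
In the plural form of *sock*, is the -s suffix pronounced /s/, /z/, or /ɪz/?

The stem *sock* ends in a voiceless non-sibilant consonant.
The plural suffix surfaces as /ɪz/ after sibilants, /s/ after other voiceless consonants, and /z/ after other voiced sounds.
So the plural -s on *sock* is pronounced /s/.

/s/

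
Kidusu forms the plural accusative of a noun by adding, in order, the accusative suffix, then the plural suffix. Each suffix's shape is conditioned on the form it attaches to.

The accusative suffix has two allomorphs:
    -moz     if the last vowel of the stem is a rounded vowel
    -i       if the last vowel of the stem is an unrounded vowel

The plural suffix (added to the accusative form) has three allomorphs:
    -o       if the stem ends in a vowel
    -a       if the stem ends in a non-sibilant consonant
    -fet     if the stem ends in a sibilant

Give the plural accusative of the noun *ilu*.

*ilu* — last vowel /u/ (a rounded vowel) → -moz → *ilumoz*.
The final sound of the accusative form *ilumoz* is /z/, which is a sibilant, so the plural suffix is -fet, giving *ilumozfet*.

ilumozfet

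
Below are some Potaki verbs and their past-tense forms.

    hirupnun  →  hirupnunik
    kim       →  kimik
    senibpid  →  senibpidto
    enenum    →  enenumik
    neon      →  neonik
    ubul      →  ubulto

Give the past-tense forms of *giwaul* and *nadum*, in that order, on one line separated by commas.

giwaulto, nadumik

Looking at the final consonant of each stem: -ik when the stem ends in a nasal (*hirupnun*, *kim*, *enenum*, *neon*); -to when the stem ends in a non-nasal consonant (*senibpid*, *ubul*).
The final consonant of *giwaul* is /l/, which is non-nasal, so the suffix is -to, giving *giwaulto*.
Since the final consonant of *nadum* is /m/ (a nasal), it takes -ik, giving *nadumik*.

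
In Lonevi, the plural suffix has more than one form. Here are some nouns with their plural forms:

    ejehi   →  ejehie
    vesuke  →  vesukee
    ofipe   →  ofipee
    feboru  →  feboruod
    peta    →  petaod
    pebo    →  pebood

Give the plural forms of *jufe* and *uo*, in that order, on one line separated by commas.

The alternation tracks the last vowel of the stem — -e when the last vowel of the stem is a front vowel (*ejehi*, *vesuke*, *ofipe*); -od when the last vowel of the stem is a back vowel (*feboru*, *peta*, *pebo*).
Since the last vowel of *jufe* is /e/ (a front vowel), it takes -e, giving *jufee*.
The last vowel of *uo* is /o/, which is a back vowel, so the suffix is -od, giving *uood*.

jufee, uood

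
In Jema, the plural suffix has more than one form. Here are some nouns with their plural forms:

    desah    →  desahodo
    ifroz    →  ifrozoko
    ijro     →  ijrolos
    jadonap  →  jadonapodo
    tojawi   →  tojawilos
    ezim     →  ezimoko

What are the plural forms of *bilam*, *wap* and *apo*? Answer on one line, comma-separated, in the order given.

bilamoko, wapodo, apolos

The alternation tracks the final sound of the stem — -odo when the stem ends in a voiceless consonant (*desah*, *jadonap*); -oko when the stem ends in a voiced consonant (*ifroz*, *ezim*); -los when the stem ends in a vowel (*ijro*, *tojawi*).
The final sound of *bilam* is /m/, which is a voiced consonant, so the suffix is -oko, giving *bilamoko*.
The final sound of *wap* is /p/, which is a voiceless consonant, so the suffix is -odo, giving *wapodo*.
*apo*: final sound = /o/, a vowel → -los → *apolos*.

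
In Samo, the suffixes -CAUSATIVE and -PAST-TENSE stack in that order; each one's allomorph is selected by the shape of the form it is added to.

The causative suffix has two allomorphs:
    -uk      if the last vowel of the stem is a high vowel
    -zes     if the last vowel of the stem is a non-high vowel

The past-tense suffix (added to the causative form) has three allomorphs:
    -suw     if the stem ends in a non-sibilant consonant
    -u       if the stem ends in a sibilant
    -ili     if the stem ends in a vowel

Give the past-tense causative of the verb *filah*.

*filah*: last vowel = /a/, a non-high vowel → -zes → *filahzes*.
The causative form *filahzes*: final sound = /s/, a sibilant → -u → *filahzesu*.

filahzesu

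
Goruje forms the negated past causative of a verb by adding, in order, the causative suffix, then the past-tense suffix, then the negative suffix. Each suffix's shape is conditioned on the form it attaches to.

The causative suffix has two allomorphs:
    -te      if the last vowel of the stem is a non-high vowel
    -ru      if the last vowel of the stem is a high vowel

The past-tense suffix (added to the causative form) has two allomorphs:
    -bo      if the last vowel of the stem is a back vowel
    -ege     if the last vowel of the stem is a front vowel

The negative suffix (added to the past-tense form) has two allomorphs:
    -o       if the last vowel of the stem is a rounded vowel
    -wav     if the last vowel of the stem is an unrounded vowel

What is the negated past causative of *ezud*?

ezudruboo

The last vowel of *ezud* is /u/, which is a high vowel, so the causative suffix is -ru, giving *ezudru*.
The causative form *ezudru* — last vowel /u/ (a back vowel) → -bo → *ezudrubo*.
The past-tense form *ezudrubo* — last vowel /o/ (a rounded vowel) → -o → *ezudruboo*.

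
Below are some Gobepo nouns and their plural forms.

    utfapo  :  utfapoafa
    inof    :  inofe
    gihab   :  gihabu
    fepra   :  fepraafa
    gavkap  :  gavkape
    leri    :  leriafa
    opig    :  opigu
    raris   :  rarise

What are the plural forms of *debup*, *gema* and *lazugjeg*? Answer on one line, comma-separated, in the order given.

The suffix is conditioned by the final sound: -e when the stem ends in a voiceless consonant (*inof*, *gavkap*, *raris*); -u when the stem ends in a voiced consonant (*gihab*, *opig*); -afa when the stem ends in a vowel (*utfapo*, *fepra*, *leri*).
*debup* — final sound /p/ (a voiceless consonant) → -e → *debupe*.
Since the final sound of *gema* is /a/ (a vowel), it takes -afa, giving *gemaafa*.
Since the final sound of *lazugjeg* is /g/ (a voiced consonant), it takes -u, giving *lazugjegu*.

debupe, gemaafa, lazugjegu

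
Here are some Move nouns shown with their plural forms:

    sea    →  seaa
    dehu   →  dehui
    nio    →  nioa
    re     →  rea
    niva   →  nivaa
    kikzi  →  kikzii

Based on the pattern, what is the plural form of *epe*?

epea

The pattern is height harmony: -i when the last vowel of the stem is a high vowel (*dehu*, *kikzi*); -a when the last vowel of the stem is a non-high vowel (*sea*, *nio*, *re*, *niva*).
*epe* — last vowel /e/ (a non-high vowel) → -a → *epea*.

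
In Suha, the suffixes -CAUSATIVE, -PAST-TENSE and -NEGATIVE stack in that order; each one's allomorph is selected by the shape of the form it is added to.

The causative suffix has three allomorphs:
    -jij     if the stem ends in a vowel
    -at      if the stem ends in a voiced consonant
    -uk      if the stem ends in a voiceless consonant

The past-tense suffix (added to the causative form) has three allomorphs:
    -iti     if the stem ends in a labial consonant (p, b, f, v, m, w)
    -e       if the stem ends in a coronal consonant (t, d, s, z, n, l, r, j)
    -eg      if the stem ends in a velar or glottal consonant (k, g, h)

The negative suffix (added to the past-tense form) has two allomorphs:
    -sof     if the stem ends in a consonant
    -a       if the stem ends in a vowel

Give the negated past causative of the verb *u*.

ujijea

The final sound of *u* is /u/, which is a vowel, so the causative suffix is -jij, giving *ujij*.
The causative form *ujij* — final consonant /j/ (coronal) → -e → *ujije*.
The final sound of the past-tense form *ujije* is /e/, which is a vowel, so the negative suffix is -a, giving *ujijea*.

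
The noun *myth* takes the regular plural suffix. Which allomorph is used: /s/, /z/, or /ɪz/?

The stem *myth* ends in a voiceless non-sibilant consonant.
The plural suffix surfaces as /ɪz/ after sibilants, /s/ after other voiceless consonants, and /z/ after other voiced sounds.
So the plural -s on *myth* is pronounced /s/.

/s/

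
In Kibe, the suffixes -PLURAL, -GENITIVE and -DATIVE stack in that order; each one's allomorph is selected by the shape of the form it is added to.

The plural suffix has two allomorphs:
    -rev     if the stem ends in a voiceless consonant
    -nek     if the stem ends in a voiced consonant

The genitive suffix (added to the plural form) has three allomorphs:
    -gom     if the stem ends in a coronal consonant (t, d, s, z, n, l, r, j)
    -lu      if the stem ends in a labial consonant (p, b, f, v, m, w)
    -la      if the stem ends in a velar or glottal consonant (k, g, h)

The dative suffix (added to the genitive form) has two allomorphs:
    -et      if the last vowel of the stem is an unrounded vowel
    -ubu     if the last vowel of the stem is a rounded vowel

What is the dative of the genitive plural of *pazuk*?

pazukrevluubu

*pazuk* — final consonant /k/ (voiceless) → -rev → *pazukrev*.
The plural form *pazukrev*: final consonant = /v/, labial → -lu → *pazukrevlu*.
The genitive form *pazukrevlu* — last vowel /u/ (a rounded vowel) → -ubu → *pazukrevluubu*.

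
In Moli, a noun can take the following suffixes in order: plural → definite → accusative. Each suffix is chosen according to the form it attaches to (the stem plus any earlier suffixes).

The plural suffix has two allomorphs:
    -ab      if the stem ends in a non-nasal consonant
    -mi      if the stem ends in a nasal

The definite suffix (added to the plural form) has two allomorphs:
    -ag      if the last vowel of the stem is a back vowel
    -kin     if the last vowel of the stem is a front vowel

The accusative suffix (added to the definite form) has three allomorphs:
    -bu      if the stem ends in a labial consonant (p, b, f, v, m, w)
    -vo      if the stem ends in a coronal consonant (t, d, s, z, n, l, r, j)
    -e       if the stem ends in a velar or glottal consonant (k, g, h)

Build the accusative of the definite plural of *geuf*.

geufabage

Since the final consonant of *geuf* is /f/ (non-nasal), it takes -ab, giving *geufab*.
The last vowel of the plural form *geufab* is /a/, which is a back vowel, so the definite suffix is -ag, giving *geufabag*.
The definite form *geufabag* — final consonant /g/ (velar/glottal) → -e → *geufabage*.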